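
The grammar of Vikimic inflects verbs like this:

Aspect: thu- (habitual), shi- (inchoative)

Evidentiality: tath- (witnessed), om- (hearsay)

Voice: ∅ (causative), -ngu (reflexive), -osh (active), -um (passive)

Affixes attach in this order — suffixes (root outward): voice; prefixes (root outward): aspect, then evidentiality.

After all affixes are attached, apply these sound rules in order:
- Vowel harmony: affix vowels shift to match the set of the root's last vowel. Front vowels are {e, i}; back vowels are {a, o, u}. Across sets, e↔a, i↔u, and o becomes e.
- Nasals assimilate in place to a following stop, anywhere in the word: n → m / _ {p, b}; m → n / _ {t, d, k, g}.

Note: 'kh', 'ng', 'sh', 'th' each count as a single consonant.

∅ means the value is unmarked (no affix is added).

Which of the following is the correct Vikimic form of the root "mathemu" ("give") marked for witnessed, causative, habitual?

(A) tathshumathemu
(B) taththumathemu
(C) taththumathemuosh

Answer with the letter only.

Attach aspect habitual thu- → thumathemu.
Attach evidentiality witnessed tath- → taththumathemu.
voice = causative: zero marking, form stays taththumathemu.
Vowel harmony: no change.
Nasal assimilation: no change.
So the correct form is taththumathemu, option (B).
(C) taththumathemuosh is wrong: it uses active instead of causative for voice.
(A) tathshumathemu is wrong: it uses inchoative instead of habitual for aspect.

B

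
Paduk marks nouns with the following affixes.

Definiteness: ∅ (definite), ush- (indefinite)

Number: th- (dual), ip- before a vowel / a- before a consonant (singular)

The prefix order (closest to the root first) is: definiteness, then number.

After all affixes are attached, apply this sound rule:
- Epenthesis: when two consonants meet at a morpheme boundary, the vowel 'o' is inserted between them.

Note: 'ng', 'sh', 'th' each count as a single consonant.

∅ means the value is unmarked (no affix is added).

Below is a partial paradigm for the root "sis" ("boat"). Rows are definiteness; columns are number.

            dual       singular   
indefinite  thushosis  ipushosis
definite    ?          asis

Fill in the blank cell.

thosis

definiteness = definite: zero marking, form stays sis.
Attach number dual th- → thsis.
Apply epenthesis: thsis → thosis.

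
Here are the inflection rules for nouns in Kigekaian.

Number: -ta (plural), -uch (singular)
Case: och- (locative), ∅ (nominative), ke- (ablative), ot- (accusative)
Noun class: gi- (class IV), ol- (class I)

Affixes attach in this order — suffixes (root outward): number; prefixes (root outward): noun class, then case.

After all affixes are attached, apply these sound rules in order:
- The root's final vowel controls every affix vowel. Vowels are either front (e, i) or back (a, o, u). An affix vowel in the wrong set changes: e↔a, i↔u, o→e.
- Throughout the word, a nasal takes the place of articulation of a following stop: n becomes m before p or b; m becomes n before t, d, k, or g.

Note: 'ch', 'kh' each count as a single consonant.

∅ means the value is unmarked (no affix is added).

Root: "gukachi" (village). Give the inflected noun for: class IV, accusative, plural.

etgigukachite

Attach noun class class IV gi- → gigukachi.
Attach case accusative ot- → otgigukachi.
Attach number plural -ta → otgigukachita.
Apply vowel harmony: otgigukachita → etgigukachite.
Nasal assimilation: no change.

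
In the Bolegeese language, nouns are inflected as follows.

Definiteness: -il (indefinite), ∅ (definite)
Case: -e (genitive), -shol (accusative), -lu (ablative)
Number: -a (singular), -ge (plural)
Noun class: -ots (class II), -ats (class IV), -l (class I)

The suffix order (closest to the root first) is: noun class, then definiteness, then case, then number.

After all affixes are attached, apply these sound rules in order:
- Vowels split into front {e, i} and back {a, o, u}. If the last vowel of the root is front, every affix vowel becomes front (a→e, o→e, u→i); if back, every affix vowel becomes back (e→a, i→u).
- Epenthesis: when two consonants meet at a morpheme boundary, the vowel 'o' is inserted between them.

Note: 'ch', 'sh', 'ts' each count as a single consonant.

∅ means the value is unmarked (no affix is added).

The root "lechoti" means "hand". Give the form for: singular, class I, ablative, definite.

Attach noun class class I -l → lechotil.
definiteness = definite: zero marking, form stays lechotil.
Attach case ablative -lu → lechotillu.
Attach number singular -a → lechotillua.
Apply vowel harmony: lechotillua → lechotillie.
Apply epenthesis: lechotillie → lechotilolie.

lechotilolie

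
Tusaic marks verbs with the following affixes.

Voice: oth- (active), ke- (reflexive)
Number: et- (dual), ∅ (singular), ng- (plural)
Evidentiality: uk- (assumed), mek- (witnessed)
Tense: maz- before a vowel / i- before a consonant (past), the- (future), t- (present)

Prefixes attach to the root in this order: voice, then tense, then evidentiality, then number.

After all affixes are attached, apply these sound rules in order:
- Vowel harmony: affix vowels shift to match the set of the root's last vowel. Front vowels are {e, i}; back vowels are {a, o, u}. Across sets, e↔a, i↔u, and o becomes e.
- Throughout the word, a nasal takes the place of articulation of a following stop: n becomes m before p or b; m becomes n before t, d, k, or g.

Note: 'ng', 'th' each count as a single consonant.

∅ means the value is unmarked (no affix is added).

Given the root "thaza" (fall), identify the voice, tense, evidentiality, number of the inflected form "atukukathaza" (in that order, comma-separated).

reflexive, past, assumed, dual

Segment: et-uk-i-ke-thaza.
voice: ke- → reflexive.
tense: maz/i- → past.
evidentiality: uk- → assumed.
number: et- → dual.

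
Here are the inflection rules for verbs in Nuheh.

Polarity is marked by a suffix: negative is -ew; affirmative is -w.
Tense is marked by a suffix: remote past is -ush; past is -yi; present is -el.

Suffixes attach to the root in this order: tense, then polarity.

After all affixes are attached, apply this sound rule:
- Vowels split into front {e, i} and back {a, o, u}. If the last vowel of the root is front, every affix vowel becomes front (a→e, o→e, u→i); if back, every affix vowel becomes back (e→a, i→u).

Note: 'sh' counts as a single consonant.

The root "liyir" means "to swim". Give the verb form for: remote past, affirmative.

liyirishw

Attach tense remote past -ush → liyirush.
Attach polarity affirmative -w → liyirushw.
Apply vowel harmony: liyirushw → liyirishw.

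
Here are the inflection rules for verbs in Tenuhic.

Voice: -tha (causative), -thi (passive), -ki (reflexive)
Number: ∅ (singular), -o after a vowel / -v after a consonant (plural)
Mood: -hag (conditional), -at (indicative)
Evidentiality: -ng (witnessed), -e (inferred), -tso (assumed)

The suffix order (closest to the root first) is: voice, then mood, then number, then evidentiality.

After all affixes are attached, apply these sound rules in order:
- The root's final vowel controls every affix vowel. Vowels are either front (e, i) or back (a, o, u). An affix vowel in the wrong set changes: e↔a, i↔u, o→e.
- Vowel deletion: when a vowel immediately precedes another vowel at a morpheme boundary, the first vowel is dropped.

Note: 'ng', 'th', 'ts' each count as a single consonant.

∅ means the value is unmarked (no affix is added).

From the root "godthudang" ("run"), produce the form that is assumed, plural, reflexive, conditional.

Attach voice reflexive -ki → godthudangki.
Attach mood conditional -hag → godthudangkihag.
Attach number plural -v (after consonant 'g') → godthudangkihagv.
Attach evidentiality assumed -tso → godthudangkihagvtso.
Apply vowel harmony: godthudangkihagvtso → godthudangkuhagvtso.
Vowel deletion: no change.

godthudangkuhagvtso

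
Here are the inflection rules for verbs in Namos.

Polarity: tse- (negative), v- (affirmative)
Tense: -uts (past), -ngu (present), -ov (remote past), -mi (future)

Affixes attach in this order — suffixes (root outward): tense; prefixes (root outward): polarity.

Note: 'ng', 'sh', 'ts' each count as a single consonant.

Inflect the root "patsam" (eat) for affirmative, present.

vpatsamngu

Attach polarity affirmative v- → vpatsam.
Attach tense present -ngu → vpatsamngu.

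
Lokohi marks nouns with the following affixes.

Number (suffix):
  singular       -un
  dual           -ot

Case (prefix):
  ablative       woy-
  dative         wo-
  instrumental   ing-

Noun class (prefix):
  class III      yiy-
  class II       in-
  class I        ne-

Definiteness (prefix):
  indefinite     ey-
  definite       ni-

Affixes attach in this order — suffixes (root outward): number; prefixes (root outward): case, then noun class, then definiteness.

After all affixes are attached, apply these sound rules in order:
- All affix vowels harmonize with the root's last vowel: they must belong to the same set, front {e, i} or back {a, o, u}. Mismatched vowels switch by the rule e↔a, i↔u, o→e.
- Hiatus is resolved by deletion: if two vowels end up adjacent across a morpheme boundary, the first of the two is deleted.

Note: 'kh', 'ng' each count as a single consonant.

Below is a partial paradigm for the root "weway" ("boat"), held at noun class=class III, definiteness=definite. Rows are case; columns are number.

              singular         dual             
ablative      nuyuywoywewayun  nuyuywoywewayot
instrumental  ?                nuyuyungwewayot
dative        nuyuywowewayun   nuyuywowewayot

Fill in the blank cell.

Attach number singular -un → wewayun.
Attach case instrumental ing- → ingwewayun.
Attach noun class class III yiy- → yiyingwewayun.
Attach definiteness definite ni- → niyiyingwewayun.
Apply vowel harmony: niyiyingwewayun → nuyuyungwewayun.
Vowel deletion: no change.

nuyuyungwewayun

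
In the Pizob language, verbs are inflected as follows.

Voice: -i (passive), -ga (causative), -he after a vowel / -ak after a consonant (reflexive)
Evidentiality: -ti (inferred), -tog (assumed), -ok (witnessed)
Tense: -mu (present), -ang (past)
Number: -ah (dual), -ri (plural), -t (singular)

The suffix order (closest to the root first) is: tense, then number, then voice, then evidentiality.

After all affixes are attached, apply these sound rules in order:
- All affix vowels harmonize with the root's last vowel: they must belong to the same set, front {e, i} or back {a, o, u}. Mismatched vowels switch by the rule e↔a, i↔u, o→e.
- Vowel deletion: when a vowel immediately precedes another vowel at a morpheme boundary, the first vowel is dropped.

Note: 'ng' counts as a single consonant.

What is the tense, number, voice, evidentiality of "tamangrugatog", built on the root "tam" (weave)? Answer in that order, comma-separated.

Segment: tam-ang-ri-ga-tog.
tense: -ang → past.
number: -ri → plural.
voice: -ga → causative.
evidentiality: -tog → assumed.

past, plural, causative, assumed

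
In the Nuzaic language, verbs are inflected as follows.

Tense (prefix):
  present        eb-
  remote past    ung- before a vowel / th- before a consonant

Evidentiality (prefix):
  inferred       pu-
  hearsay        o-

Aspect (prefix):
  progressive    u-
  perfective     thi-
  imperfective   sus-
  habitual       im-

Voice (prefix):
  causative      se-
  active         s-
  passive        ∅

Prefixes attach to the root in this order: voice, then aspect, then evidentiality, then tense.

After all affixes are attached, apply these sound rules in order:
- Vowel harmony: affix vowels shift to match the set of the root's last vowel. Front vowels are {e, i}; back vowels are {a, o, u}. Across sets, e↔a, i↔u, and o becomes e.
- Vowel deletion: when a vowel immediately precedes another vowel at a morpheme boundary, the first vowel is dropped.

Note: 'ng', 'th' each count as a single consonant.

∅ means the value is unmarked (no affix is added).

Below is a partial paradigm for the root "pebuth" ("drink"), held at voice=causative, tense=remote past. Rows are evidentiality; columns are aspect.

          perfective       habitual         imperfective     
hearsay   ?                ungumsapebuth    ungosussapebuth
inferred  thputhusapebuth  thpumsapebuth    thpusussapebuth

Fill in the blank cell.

ungothusapebuth

Attach voice causative se- → sepebuth.
Attach aspect perfective thi- → thisepebuth.
Attach evidentiality hearsay o- → othisepebuth.
Attach tense remote past ung- (before vowel 'o') → ungothisepebuth.
Apply vowel harmony: ungothisepebuth → ungothusapebuth.
Vowel deletion: no change.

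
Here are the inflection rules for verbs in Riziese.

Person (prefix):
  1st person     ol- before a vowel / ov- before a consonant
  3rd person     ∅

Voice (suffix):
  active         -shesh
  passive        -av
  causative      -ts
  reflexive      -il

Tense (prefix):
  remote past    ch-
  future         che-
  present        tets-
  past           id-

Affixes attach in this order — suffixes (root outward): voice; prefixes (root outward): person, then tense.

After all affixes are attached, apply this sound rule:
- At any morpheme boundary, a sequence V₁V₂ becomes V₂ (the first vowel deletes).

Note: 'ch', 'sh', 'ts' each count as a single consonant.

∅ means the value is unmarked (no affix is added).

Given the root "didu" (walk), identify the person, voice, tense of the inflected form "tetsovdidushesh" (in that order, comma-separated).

1st person, active, present

Segment: tets-ov-didu-shesh.
person: ol/ov- → 1st person.
voice: -shesh → active.
tense: tets- → present.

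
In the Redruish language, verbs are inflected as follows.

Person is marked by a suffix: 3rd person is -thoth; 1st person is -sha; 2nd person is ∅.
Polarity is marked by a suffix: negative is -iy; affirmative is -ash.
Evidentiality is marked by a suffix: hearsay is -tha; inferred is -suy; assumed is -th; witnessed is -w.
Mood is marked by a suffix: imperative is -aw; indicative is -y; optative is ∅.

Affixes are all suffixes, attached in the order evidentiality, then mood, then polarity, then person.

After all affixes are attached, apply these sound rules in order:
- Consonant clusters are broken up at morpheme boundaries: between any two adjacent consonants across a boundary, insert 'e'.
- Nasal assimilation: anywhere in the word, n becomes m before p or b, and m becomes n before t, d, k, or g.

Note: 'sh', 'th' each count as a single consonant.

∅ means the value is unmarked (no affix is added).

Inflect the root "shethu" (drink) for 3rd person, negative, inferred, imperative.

Attach evidentiality inferred -suy → shethusuy.
Attach mood imperative -aw → shethusuyaw.
Attach polarity negative -iy → shethusuyawiy.
Attach person 3rd person -thoth → shethusuyawiythoth.
Apply epenthesis: shethusuyawiythoth → shethusuyawiyethoth.
Nasal assimilation: no change.

shethusuyawiyethoth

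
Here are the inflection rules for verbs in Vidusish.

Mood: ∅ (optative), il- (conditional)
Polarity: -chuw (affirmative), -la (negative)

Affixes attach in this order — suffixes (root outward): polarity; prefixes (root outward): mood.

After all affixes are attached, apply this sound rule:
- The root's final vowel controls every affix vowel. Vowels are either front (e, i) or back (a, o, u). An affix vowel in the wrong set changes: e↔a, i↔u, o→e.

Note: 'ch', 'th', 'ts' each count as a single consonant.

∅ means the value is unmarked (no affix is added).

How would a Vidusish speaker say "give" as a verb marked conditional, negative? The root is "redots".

ulredotsla

Attach mood conditional il- → ilredots.
Attach polarity negative -la → ilredotsla.
Apply vowel harmony: ilredotsla → ulredotsla.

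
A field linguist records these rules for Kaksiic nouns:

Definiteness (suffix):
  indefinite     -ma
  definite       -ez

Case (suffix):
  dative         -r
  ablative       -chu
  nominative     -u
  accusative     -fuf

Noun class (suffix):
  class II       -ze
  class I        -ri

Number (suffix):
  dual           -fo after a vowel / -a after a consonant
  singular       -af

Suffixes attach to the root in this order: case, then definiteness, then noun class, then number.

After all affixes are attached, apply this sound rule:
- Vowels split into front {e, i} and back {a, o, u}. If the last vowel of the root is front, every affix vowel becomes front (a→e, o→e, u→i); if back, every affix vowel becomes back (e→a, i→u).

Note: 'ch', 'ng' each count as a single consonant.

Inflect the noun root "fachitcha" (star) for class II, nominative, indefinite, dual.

fachitchaumazafo

Attach case nominative -u → fachitchau.
Attach definiteness indefinite -ma → fachitchauma.
Attach noun class class II -ze → fachitchaumaze.
Attach number dual -fo (after vowel 'e') → fachitchaumazefo.
Apply vowel harmony: fachitchaumazefo → fachitchaumazafo.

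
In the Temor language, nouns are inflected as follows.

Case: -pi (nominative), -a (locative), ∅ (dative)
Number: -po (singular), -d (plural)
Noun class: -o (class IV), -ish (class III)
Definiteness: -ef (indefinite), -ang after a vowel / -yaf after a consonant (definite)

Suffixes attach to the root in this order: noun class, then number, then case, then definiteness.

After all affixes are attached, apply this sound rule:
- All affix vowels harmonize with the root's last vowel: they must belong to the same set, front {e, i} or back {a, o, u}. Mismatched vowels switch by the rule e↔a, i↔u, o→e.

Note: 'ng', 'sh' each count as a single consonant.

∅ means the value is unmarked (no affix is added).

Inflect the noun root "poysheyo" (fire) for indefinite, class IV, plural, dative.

Attach noun class class IV -o → poysheyoo.
Attach number plural -d → poysheyood.
case = dative: zero marking, form stays poysheyood.
Attach definiteness indefinite -ef → poysheyoodef.
Apply vowel harmony: poysheyoodef → poysheyoodaf.

poysheyoodaf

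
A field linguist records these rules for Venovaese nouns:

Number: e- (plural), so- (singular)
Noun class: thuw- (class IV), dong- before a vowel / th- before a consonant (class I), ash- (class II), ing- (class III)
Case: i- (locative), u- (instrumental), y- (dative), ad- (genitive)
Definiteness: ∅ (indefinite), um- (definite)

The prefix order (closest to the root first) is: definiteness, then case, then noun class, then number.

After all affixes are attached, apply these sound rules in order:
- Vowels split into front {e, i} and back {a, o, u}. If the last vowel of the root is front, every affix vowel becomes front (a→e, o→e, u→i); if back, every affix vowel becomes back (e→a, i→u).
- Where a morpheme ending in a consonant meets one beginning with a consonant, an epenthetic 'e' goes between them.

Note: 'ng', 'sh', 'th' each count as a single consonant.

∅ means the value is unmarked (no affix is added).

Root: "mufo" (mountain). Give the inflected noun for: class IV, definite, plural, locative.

athuwuumemufo

Attach definiteness definite um- → ummufo.
Attach case locative i- → iummufo.
Attach noun class class IV thuw- → thuwiummufo.
Attach number plural e- → ethuwiummufo.
Apply vowel harmony: ethuwiummufo → athuwuummufo.
Apply epenthesis: athuwuummufo → athuwuumemufo.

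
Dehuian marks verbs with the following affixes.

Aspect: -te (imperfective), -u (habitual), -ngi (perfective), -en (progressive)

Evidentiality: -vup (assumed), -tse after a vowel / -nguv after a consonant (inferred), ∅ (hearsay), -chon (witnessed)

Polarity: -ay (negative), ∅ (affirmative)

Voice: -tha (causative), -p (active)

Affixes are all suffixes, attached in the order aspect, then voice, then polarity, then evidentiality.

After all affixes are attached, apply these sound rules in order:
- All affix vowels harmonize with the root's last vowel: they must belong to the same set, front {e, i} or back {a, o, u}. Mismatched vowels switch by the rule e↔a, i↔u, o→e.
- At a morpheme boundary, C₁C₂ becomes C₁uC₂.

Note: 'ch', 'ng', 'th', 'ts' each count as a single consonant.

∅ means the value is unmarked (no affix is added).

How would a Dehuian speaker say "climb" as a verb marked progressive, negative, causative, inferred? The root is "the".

Attach aspect progressive -en → theen.
Attach voice causative -tha → theentha.
Attach polarity negative -ay → theenthaay.
Attach evidentiality inferred -nguv (after consonant 'y') → theenthaaynguv.
Apply vowel harmony: theenthaaynguv → theentheeyngiv.
Apply epenthesis: theentheeyngiv → theenutheeyungiv.

theenutheeyungiv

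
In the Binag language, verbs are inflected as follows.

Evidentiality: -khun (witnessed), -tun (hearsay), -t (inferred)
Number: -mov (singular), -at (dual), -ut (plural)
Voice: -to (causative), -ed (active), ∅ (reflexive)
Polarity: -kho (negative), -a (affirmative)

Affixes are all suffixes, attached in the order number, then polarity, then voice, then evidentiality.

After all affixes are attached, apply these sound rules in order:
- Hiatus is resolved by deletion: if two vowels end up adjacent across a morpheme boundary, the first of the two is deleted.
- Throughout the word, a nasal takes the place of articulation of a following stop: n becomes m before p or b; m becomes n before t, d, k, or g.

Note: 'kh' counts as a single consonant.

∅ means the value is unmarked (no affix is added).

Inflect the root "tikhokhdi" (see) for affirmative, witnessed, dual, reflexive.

Attach number dual -at → tikhokhdiat.
Attach polarity affirmative -a → tikhokhdiata.
voice = reflexive: zero marking, form stays tikhokhdiata.
Attach evidentiality witnessed -khun → tikhokhdiatakhun.
Apply vowel deletion: tikhokhdiatakhun → tikhokhdatakhun.
Nasal assimilation: no change.

tikhokhdatakhun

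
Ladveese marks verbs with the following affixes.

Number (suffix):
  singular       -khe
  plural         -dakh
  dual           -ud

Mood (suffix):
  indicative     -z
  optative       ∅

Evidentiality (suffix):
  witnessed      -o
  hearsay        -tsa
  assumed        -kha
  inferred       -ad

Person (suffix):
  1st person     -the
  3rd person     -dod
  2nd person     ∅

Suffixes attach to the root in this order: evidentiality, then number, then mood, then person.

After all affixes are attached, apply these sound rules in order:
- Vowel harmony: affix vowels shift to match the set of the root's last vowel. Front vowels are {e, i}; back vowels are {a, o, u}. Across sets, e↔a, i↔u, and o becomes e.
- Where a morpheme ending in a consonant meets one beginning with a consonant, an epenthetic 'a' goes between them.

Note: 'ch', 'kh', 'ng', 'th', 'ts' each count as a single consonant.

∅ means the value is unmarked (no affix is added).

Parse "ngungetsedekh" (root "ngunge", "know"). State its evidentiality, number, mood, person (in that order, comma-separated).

hearsay, plural, optative, 2nd person

Segment: ngunge-tsa-dakh.
evidentiality: -tsa → hearsay.
number: -dakh → plural.
mood: ∅ → optative.
person: ∅ → 2nd person.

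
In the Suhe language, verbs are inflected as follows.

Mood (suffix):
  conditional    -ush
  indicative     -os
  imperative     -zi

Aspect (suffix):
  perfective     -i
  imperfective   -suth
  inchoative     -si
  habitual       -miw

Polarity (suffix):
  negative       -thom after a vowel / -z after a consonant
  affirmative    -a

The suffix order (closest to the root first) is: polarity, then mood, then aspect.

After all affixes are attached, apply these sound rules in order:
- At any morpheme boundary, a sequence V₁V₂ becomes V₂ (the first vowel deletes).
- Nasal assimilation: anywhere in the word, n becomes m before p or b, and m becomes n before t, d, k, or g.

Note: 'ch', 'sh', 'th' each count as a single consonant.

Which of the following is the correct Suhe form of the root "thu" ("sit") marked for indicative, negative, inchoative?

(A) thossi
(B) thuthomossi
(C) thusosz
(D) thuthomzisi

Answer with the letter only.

Attach polarity negative -thom (after vowel 'u') → thuthom.
Attach mood indicative -os → thuthomos.
Attach aspect inchoative -si → thuthomossi.
Vowel deletion: no change.
Nasal assimilation: no change.
So the correct form is thuthomossi, option (B).
(A) thossi is wrong: it uses affirmative instead of negative for polarity.
(D) thuthomzisi is wrong: it uses imperative instead of indicative for mood.
(C) thusosz is wrong: it has the affixes in the wrong order.

B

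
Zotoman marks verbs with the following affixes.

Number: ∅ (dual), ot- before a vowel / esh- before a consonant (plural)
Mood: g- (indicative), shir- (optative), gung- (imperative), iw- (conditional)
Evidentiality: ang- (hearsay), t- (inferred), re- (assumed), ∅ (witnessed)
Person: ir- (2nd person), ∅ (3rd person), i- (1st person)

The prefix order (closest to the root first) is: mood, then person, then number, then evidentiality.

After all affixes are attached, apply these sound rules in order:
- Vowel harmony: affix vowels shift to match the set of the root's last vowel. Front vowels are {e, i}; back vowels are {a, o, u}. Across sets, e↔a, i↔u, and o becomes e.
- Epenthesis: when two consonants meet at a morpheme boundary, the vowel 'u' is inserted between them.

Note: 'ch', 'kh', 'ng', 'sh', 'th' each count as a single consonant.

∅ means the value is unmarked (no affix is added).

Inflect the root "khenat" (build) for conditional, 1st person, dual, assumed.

rauuwukhenat

Attach mood conditional iw- → iwkhenat.
Attach person 1st person i- → iiwkhenat.
number = dual: zero marking, form stays iiwkhenat.
Attach evidentiality assumed re- → reiiwkhenat.
Apply vowel harmony: reiiwkhenat → rauuwkhenat.
Apply epenthesis: rauuwkhenat → rauuwukhenat.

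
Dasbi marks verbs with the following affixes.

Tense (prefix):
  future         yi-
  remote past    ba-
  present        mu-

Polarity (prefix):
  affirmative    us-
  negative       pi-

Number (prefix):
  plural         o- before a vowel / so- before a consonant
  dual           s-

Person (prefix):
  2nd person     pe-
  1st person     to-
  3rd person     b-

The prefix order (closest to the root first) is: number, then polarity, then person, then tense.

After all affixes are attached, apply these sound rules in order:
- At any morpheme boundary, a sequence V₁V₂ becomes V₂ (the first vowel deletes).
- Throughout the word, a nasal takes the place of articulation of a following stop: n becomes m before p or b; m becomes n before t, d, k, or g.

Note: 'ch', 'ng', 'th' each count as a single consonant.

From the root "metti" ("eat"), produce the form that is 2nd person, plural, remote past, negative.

Attach number plural so- (before consonant 'm') → sometti.
Attach polarity negative pi- → pisometti.
Attach person 2nd person pe- → pepisometti.
Attach tense remote past ba- → bapepisometti.
Vowel deletion: no change.
Nasal assimilation: no change.

bapepisometti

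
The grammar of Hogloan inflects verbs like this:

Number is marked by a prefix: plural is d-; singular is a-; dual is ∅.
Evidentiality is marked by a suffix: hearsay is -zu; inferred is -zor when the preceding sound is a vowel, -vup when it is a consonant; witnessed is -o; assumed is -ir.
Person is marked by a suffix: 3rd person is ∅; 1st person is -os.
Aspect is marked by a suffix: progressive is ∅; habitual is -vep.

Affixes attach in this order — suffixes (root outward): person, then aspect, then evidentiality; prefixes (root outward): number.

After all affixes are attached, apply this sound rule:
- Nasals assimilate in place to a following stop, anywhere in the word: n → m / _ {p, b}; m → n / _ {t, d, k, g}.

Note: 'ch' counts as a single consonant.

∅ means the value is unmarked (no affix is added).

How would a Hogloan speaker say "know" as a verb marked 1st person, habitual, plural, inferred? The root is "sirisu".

dsirisuosvepvup

Attach person 1st person -os → sirisuos.
Attach number plural d- → dsirisuos.
Attach aspect habitual -vep → dsirisuosvep.
Attach evidentiality inferred -vup (after consonant 'p') → dsirisuosvepvup.
Nasal assimilation: no change.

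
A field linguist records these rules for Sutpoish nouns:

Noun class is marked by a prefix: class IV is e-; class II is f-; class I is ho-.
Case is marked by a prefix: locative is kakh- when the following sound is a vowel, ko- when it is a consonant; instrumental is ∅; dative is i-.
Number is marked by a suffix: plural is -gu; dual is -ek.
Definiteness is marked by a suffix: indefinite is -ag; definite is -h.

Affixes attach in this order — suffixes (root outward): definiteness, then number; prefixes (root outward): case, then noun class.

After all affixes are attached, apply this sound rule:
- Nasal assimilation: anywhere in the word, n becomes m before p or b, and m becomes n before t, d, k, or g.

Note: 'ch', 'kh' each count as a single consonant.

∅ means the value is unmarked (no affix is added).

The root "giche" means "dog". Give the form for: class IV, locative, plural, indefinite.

ekogicheaggu

Attach definiteness indefinite -ag → gicheag.
Attach case locative ko- (before consonant 'g') → kogicheag.
Attach noun class class IV e- → ekogicheag.
Attach number plural -gu → ekogicheaggu.
Nasal assimilation: no change.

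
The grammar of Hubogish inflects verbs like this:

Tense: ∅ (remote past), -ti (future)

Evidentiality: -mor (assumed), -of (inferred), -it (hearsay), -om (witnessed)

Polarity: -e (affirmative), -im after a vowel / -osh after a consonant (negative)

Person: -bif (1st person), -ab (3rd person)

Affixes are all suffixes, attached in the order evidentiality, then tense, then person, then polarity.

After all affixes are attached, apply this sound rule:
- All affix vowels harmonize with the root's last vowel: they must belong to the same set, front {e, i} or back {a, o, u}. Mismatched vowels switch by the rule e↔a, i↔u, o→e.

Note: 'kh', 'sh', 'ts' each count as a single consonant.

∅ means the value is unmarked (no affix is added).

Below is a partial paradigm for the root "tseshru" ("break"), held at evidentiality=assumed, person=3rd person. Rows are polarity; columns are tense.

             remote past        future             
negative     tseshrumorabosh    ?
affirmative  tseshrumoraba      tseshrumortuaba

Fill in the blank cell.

tseshrumortuabosh

Attach evidentiality assumed -mor → tseshrumor.
Attach tense future -ti → tseshrumorti.
Attach person 3rd person -ab → tseshrumortiab.
Attach polarity negative -osh (after consonant 'b') → tseshrumortiabosh.
Apply vowel harmony: tseshrumortiabosh → tseshrumortuabosh.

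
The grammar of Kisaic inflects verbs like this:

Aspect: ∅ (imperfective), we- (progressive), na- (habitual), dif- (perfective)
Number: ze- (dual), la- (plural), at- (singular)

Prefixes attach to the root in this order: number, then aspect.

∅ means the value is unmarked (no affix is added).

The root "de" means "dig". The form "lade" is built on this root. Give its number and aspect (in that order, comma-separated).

plural, imperfective

Segment: la-de.
number: la- → plural.
aspect: ∅ → imperfective.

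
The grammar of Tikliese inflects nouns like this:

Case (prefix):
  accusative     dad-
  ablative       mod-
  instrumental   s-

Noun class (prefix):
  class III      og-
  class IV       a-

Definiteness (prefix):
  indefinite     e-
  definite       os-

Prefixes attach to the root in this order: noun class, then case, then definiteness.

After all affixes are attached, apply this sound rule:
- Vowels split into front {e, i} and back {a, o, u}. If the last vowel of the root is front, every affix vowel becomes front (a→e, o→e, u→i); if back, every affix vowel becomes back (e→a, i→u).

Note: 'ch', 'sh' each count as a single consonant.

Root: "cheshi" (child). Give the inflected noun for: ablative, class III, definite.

esmedegcheshi

Attach noun class class III og- → ogcheshi.
Attach case ablative mod- → modogcheshi.
Attach definiteness definite os- → osmodogcheshi.
Apply vowel harmony: osmodogcheshi → esmedegcheshi.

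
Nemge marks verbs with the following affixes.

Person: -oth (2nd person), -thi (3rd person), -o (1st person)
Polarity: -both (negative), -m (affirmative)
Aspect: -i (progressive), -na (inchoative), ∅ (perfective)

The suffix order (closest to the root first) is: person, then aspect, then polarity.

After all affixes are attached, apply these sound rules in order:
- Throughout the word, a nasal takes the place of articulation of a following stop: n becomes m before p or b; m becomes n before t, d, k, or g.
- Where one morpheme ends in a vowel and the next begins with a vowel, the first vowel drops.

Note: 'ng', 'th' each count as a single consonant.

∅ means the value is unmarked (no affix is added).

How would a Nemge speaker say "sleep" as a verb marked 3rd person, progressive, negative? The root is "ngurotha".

ngurothathiboth

Attach person 3rd person -thi → ngurothathi.
Attach aspect progressive -i → ngurothathii.
Attach polarity negative -both → ngurothathiiboth.
Nasal assimilation: no change.
Apply vowel deletion: ngurothathiiboth → ngurothathiboth.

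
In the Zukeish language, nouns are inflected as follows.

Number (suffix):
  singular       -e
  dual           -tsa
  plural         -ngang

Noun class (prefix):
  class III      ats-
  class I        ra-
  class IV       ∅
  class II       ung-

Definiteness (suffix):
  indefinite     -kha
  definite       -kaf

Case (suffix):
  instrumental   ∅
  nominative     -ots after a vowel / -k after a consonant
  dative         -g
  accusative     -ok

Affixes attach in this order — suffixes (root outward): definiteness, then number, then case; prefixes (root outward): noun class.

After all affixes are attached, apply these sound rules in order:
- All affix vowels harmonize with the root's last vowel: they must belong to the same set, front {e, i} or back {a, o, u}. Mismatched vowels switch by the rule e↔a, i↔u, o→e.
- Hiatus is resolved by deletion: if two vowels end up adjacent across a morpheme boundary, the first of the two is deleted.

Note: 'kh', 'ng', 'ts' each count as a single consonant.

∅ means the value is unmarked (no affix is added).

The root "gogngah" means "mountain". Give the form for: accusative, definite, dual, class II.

unggogngahkaftsok

Attach noun class class II ung- → unggogngah.
Attach definiteness definite -kaf → unggogngahkaf.
Attach number dual -tsa → unggogngahkaftsa.
Attach case accusative -ok → unggogngahkaftsaok.
Vowel harmony: no change.
Apply vowel deletion: unggogngahkaftsaok → unggogngahkaftsok.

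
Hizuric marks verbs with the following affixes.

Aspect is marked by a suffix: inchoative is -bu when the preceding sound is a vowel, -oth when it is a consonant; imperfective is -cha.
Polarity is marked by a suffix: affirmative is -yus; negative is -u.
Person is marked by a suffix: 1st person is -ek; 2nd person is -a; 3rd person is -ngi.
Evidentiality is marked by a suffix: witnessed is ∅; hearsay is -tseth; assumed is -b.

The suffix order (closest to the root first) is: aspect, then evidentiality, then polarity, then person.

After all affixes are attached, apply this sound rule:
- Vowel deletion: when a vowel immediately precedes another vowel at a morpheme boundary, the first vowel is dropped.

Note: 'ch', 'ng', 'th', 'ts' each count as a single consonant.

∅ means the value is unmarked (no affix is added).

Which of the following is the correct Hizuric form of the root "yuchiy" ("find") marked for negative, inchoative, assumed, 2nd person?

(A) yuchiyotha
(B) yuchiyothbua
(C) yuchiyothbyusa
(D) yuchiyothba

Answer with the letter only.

Attach aspect inchoative -oth (after consonant 'y') → yuchiyoth.
Attach evidentiality assumed -b → yuchiyothb.
Attach polarity negative -u → yuchiyothbu.
Attach person 2nd person -a → yuchiyothbua.
Apply vowel deletion: yuchiyothbua → yuchiyothba.
So the correct form is yuchiyothba, option (D).
(B) yuchiyothbua is wrong: it fails to apply the sound rule(s).
(A) yuchiyotha is wrong: it uses witnessed instead of assumed for evidentiality.
(C) yuchiyothbyusa is wrong: it uses affirmative instead of negative for polarity.

D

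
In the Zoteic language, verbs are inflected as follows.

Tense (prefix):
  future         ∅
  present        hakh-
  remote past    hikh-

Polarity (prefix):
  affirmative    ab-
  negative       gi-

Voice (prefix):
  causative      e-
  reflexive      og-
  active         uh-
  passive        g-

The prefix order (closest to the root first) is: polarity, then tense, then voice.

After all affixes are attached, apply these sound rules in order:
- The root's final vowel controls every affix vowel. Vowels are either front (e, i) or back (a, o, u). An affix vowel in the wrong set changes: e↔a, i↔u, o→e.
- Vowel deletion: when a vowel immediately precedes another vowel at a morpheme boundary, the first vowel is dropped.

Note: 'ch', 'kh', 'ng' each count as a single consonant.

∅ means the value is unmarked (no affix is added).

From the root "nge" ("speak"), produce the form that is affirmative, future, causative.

Attach polarity affirmative ab- → abnge.
tense = future: zero marking, form stays abnge.
Attach voice causative e- → eabnge.
Apply vowel harmony: eabnge → eebnge.
Apply vowel deletion: eebnge → ebnge.

ebnge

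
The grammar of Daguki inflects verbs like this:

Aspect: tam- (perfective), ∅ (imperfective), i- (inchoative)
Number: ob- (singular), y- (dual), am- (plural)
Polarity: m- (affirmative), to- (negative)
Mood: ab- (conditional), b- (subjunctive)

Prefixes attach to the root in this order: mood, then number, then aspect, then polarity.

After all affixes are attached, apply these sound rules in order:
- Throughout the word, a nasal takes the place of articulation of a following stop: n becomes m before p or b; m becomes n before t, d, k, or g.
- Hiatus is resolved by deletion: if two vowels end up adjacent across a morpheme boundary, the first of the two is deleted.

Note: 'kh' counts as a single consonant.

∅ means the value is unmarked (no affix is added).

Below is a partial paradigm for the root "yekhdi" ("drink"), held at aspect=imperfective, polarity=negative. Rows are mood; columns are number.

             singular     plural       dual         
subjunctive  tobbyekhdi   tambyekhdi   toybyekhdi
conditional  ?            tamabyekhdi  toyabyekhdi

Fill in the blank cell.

Attach mood conditional ab- → abyekhdi.
Attach number singular ob- → obabyekhdi.
aspect = imperfective: zero marking, form stays obabyekhdi.
Attach polarity negative to- → toobabyekhdi.
Nasal assimilation: no change.
Apply vowel deletion: toobabyekhdi → tobabyekhdi.

tobabyekhdi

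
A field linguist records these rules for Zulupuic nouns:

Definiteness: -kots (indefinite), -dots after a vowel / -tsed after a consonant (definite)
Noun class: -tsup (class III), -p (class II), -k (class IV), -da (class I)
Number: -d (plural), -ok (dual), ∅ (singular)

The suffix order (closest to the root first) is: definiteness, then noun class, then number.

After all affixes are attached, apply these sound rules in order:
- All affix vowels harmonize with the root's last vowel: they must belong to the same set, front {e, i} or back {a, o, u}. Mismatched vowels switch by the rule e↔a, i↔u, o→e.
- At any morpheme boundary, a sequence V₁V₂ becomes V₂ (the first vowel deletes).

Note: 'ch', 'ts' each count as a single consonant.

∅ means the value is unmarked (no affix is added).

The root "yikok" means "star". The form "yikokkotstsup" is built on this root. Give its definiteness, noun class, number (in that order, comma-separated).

indefinite, class III, singular

Segment: yikok-kots-tsup.
definiteness: -kots → indefinite.
noun class: -tsup → class III.
number: ∅ → singular.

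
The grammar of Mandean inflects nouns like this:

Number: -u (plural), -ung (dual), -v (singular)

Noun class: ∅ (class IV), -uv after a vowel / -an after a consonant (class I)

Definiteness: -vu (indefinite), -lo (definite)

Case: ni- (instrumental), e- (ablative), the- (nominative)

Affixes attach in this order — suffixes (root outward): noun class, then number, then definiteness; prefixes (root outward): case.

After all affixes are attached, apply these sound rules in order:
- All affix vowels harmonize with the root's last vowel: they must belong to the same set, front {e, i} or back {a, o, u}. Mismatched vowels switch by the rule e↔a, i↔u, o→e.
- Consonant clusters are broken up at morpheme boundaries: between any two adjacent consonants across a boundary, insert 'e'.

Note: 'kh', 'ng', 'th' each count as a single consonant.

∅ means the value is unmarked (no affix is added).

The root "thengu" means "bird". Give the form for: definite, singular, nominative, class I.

Attach case nominative the- → thethengu.
Attach noun class class I -uv (after vowel 'u') → thethenguuv.
Attach number singular -v → thethenguuvv.
Attach definiteness definite -lo → thethenguuvvlo.
Apply vowel harmony: thethenguuvvlo → thathenguuvvlo.
Apply epenthesis: thathenguuvvlo → thathenguuvevelo.

thathenguuvevelo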